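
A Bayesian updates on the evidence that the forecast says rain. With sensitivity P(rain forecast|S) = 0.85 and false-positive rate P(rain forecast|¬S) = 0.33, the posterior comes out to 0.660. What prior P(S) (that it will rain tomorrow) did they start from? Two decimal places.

Bayes' rule in odds form gives O(S|E) = O(S)·[P(E|S)/P(E|¬S)], hence O(S) = O(S|E)/LR.
Posterior odds = 0.660/(1−0.660) = 1.9412. LR = 0.85/0.33 = 2.5758.
Prior odds = 1.9412/2.5758 = 0.7536, so P(S) = 0.7536/(1+0.7536) ≈ 0.43.

P(S) = 0.43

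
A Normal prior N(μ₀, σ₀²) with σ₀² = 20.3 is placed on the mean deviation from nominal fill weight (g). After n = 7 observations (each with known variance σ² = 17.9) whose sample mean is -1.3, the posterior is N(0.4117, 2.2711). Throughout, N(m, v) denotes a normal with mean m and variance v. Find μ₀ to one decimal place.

μ₀ = 14.0

With known observation variance, the Normal–Normal posterior has precision τ_n = τ₀ + n/σ² and mean μ_n = (τ₀μ₀ + (n/σ²)x̄)/τ_n.
Here τ₀ = 1/20.3 = 0.049261 and τ_data = 7/17.9 = 0.391061, so τ_n = 0.440322.
Rearranging for μ₀: μ₀ = (μ_n·τ_n − τ_data·x̄)/τ₀ = (0.4117·0.440322 − 0.391061·-1.3) / 0.049261 = 0.689660/0.049261 ≈ 14.0.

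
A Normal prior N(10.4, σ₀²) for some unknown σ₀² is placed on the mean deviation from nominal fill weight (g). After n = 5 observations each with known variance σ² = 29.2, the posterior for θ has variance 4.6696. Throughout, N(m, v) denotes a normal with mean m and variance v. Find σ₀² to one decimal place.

σ₀² = 23.3

For the Normal–Normal model with known σ², precisions add: τ_n = τ₀ + n/σ².
So 1/σ₀² = 1/4.6696 − 5/29.2 = 0.214151 − 0.171233 = 0.042918.
Hence σ₀² = 1/0.042918 ≈ 23.3.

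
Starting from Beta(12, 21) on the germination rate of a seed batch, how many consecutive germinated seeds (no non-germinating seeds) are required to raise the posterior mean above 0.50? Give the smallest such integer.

k = 10

After k germinated seeds and 0 non-germinating seeds the posterior is Beta(12+k, 21), with mean (12+k)/(12+21+k).
Set (12+k)/(33+k) > 0.50 and solve: k > (0.50·33 − 12)/(1 − 0.50) = 9.000.
The smallest integer exceeding 9.000 is 10.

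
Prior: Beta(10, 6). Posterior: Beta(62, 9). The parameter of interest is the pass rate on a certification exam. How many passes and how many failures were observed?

52 passes and 3 failures

A Beta(α, β) prior with s successes and f failures in binomial data gives a Beta(α+s, β+f) posterior.
So s = 62 − 10 = 52 and f = 9 − 6 = 3.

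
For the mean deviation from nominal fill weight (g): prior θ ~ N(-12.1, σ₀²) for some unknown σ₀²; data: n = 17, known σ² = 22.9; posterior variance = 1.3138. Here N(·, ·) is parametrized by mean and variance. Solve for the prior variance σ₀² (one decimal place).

For the Normal–Normal model with known σ², precisions add: τ_n = τ₀ + n/σ².
So 1/σ₀² = 1/1.3138 − 17/22.9 = 0.761151 − 0.742358 = 0.018793.
Hence σ₀² = 1/0.018793 ≈ 53.2.

σ₀² = 53.2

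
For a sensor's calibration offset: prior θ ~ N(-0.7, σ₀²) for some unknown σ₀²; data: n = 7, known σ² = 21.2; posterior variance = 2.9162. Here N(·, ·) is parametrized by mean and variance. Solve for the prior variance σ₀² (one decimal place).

Posterior precision equals prior precision plus data precision: 1/σ_n² = 1/σ₀² + n/σ².
So 1/σ₀² = 1/2.9162 − 7/21.2 = 0.342912 − 0.330189 = 0.012723.
Hence σ₀² = 1/0.012723 ≈ 78.6.

σ₀² = 78.6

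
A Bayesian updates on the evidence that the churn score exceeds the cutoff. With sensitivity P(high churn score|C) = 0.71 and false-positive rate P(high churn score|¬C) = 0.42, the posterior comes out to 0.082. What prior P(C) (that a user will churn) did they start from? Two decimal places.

P(C) = 0.05

In odds form, posterior odds = prior odds × likelihood ratio, so prior odds = posterior odds ÷ LR.
Posterior odds = 0.082/(1−0.082) = 0.0893. LR = 0.71/0.42 = 1.6905.
Prior odds = 0.0893/1.6905 = 0.0528, so P(C) = 0.0528/(1+0.0528) ≈ 0.05.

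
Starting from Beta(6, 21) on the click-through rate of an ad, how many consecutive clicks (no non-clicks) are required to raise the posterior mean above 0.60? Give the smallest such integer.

After k clicks and 0 non-clicks the posterior is Beta(6+k, 21), with mean (6+k)/(6+21+k).
Set (6+k)/(27+k) > 0.60 and solve: k > (0.60·27 − 6)/(1 − 0.60) = 25.500.
The smallest integer exceeding 25.500 is 26, and checking k=26: (32)/(53) = 0.6038 > 0.60.

k = 26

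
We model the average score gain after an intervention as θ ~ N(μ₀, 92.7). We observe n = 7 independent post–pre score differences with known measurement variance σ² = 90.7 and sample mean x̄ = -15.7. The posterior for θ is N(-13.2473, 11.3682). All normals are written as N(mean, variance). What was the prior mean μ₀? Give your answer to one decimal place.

With known observation variance, the Normal–Normal posterior has precision τ_n = τ₀ + n/σ² and mean μ_n = (τ₀μ₀ + (n/σ²)x̄)/τ_n.
Here τ₀ = 1/92.7 = 0.010787 and τ_data = 7/90.7 = 0.077178, so τ_n = 0.087965.
Rearranging for μ₀: μ₀ = (μ_n·τ_n − τ_data·x̄)/τ₀ = (-13.2473·0.087965 − 0.077178·-15.7) / 0.010787 = 0.046396/0.010787 ≈ 4.3.

μ₀ = 4.3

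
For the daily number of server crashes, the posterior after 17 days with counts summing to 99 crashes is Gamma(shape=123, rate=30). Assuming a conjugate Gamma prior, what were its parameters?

Gamma(shape=24, rate=13)

Gamma–Poisson conjugacy: posterior shape = α + Σxᵢ, posterior rate = β + n.
So α = 123 − 99 = 24 and β = 30 − 17 = 13.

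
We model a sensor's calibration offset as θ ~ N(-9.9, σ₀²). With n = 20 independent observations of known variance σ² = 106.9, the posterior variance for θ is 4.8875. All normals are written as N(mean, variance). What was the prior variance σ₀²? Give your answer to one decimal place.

Posterior precision equals prior precision plus data precision: 1/σ_n² = 1/σ₀² + n/σ².
So 1/σ₀² = 1/4.8875 − 20/106.9 = 0.204604 − 0.187091 = 0.017513.
Hence σ₀² = 1/0.017513 ≈ 57.1.

σ₀² = 57.1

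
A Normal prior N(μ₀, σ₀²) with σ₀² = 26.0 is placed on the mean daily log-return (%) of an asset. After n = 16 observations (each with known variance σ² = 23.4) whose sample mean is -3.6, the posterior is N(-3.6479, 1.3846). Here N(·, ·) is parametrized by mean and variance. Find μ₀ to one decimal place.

The posterior mean is a precision-weighted average: μ_n = (τ₀μ₀ + τ_data·x̄)/(τ₀+τ_data), with τ₀=1/σ₀² and τ_data=n/σ².
Here τ₀ = 1/26.0 = 0.038462 and τ_data = 16/23.4 = 0.683761, so τ_n = 0.722223.
Rearranging for μ₀: μ₀ = (μ_n·τ_n − τ_data·x̄)/τ₀ = (-3.6479·0.722223 − 0.683761·-3.6) / 0.038462 = -0.173058/0.038462 ≈ -4.5.

μ₀ = -4.5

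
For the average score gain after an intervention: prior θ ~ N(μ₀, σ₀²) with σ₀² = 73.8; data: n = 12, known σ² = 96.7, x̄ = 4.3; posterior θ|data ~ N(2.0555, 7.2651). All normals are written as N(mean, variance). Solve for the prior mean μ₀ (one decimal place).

The posterior mean is a precision-weighted average: μ_n = (τ₀μ₀ + τ_data·x̄)/(τ₀+τ_data), with τ₀=1/σ₀² and τ_data=n/σ².
Here τ₀ = 1/73.8 = 0.013550 and τ_data = 12/96.7 = 0.124095, so τ_n = 0.137645.
Rearranging for μ₀: μ₀ = (μ_n·τ_n − τ_data·x̄)/τ₀ = (2.0555·0.137645 − 0.124095·4.3) / 0.013550 = -0.250679/0.013550 ≈ -18.5.

μ₀ = -18.5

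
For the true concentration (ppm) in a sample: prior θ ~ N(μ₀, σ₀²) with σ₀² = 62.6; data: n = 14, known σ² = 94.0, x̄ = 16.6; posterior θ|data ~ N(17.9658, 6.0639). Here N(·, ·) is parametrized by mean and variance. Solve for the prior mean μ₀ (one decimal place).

μ₀ = 30.7

With known observation variance, the Normal–Normal posterior has precision τ_n = τ₀ + n/σ² and mean μ_n = (τ₀μ₀ + (n/σ²)x̄)/τ_n.
Here τ₀ = 1/62.6 = 0.015974 and τ_data = 14/94.0 = 0.148936, so τ_n = 0.164910.
Rearranging for μ₀: μ₀ = (μ_n·τ_n − τ_data·x̄)/τ₀ = (17.9658·0.164910 − 0.148936·16.6) / 0.015974 = 0.490402/0.015974 ≈ 30.7.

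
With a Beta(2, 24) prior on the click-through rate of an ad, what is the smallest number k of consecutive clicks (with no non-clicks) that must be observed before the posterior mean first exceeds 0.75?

k = 71

After k clicks and 0 non-clicks the posterior is Beta(2+k, 24), with mean (2+k)/(2+24+k).
Set (2+k)/(26+k) > 0.75 and solve: k > (0.75·26 − 2)/(1 − 0.75) = 70.000.
The smallest integer exceeding 70.000 is 71.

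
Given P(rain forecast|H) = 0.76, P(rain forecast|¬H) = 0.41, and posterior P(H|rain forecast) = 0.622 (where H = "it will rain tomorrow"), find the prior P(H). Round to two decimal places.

P(H) = 0.47

Bayes' rule in odds form gives O(H|E) = O(H)·[P(E|H)/P(E|¬H)], hence O(H) = O(H|E)/LR.
Posterior odds = 0.622/(1−0.622) = 1.6455. LR = 0.76/0.41 = 1.8537.
Prior odds = 1.6455/1.8537 = 0.8877, so P(H) = 0.8877/(1+0.8877) ≈ 0.47.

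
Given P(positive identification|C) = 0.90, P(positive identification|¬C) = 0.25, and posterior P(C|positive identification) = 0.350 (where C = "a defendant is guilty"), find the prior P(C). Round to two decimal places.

P(C) = 0.13

In odds form, posterior odds = prior odds × likelihood ratio, so prior odds = posterior odds ÷ LR.
Posterior odds = 0.350/(1−0.350) = 0.5385. LR = 0.90/0.25 = 3.6000.
Prior odds = 0.5385/3.6000 = 0.1496, so P(C) = 0.1496/(1+0.1496) ≈ 0.13.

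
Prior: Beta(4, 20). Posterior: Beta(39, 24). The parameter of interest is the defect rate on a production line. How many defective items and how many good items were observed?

35 defective items and 4 good items

Beta is conjugate to the binomial likelihood: posterior = Beta(a+s, b+f).
So s = 39 − 4 = 35 and f = 24 − 20 = 4.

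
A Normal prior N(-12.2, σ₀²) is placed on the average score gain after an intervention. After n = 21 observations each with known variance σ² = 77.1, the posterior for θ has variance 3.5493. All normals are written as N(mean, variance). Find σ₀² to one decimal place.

For the Normal–Normal model with known σ², precisions add: τ_n = τ₀ + n/σ².
So 1/σ₀² = 1/3.5493 − 21/77.1 = 0.281746 − 0.272374 = 0.009372.
Hence σ₀² = 1/0.009372 ≈ 106.7.

σ₀² = 106.7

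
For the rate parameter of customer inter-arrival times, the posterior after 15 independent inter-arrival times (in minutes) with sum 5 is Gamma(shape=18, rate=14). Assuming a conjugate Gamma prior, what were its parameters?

Gamma(shape=3, rate=9)

For an exponential likelihood with a Gamma(α, β) prior on the rate, n observations with total T give posterior Gamma(α+n, β+T).
So α = 18 − 15 = 3 and β = 14 − 5 = 9.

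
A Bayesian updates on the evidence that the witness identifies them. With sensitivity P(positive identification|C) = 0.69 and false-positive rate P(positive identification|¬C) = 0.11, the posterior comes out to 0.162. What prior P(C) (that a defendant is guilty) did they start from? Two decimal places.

P(C) = 0.03

Bayes' rule in odds form gives O(C|E) = O(C)·[P(E|C)/P(E|¬C)], hence O(C) = O(C|E)/LR.
Posterior odds = 0.162/(1−0.162) = 0.1933. LR = 0.69/0.11 = 6.2727.
Prior odds = 0.1933/6.2727 = 0.0308, so P(C) = 0.0308/(1+0.0308) ≈ 0.03.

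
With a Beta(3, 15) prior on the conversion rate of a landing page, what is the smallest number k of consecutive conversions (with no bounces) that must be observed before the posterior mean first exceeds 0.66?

After k conversions and 0 bounces the posterior is Beta(3+k, 15), with mean (3+k)/(3+15+k).
Set (3+k)/(18+k) > 0.66 and solve: k > (0.66·18 − 3)/(1 − 0.66) = 26.118.
The smallest integer exceeding 26.118 is 27.

k = 27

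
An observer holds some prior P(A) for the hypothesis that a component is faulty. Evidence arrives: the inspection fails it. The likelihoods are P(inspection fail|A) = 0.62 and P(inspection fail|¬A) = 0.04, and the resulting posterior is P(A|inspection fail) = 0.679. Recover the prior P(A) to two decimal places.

In odds form, posterior odds = prior odds × likelihood ratio, so prior odds = posterior odds ÷ LR.
Posterior odds = 0.679/(1−0.679) = 2.1153. LR = 0.62/0.04 = 15.5000.
Prior odds = 2.1153/15.5000 = 0.1365, so P(A) = 0.1365/(1+0.1365) ≈ 0.12.

P(A) = 0.12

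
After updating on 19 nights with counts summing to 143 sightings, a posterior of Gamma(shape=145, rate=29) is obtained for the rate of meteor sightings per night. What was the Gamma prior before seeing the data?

Gamma–Poisson conjugacy: posterior shape = α + Σxᵢ, posterior rate = β + n.
So α = 145 − 143 = 2 and β = 29 − 19 = 10.

Gamma(shape=2, rate=10)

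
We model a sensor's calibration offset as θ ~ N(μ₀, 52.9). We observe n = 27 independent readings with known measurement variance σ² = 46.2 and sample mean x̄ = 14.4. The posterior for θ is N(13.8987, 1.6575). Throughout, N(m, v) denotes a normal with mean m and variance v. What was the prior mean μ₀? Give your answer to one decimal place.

The posterior mean is a precision-weighted average: μ_n = (τ₀μ₀ + τ_data·x̄)/(τ₀+τ_data), with τ₀=1/σ₀² and τ_data=n/σ².
Here τ₀ = 1/52.9 = 0.018904 and τ_data = 27/46.2 = 0.584416, so τ_n = 0.603320.
Rearranging for μ₀: μ₀ = (μ_n·τ_n − τ_data·x̄)/τ₀ = (13.8987·0.603320 − 0.584416·14.4) / 0.018904 = -0.030227/0.018904 ≈ -1.6.

μ₀ = -1.6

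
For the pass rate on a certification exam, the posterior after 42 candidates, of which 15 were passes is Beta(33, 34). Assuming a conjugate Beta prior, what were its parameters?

Beta(18, 7)

A Beta(a, b) prior with s successes and f failures in binomial data gives a Beta(a+s, b+f) posterior.
So a = 33 − 15 = 18 and b = 34 − 27 = 7.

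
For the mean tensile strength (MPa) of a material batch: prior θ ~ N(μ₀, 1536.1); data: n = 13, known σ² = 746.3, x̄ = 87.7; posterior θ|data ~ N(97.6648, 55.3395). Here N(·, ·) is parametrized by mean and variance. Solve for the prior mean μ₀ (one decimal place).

μ₀ = 364.3

With known observation variance, the Normal–Normal posterior has precision τ_n = τ₀ + n/σ² and mean μ_n = (τ₀μ₀ + (n/σ²)x̄)/τ_n.
Here τ₀ = 1/1536.1 = 0.000651 and τ_data = 13/746.3 = 0.017419, so τ_n = 0.018070.
Rearranging for μ₀: μ₀ = (μ_n·τ_n − τ_data·x̄)/τ₀ = (97.6648·0.018070 − 0.017419·87.7) / 0.000651 = 0.237157/0.000651 ≈ 364.3.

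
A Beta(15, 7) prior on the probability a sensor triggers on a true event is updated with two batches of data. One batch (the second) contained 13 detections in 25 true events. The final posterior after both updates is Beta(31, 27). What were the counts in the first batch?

3 detections and 8 misses

Sequential conjugate updates are equivalent to a single update on the pooled data, so total successes = posterior α − prior α and total failures = posterior β − prior β.
Total across both batches: 31−15=16 detections, 27−7=20 misses.
Subtract the second batch: 16−13=3 detections and 20−12=8 misses.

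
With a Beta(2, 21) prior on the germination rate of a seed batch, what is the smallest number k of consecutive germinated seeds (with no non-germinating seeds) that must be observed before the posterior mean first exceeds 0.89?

k = 168

After k germinated seeds and 0 non-germinating seeds the posterior is Beta(2+k, 21), with mean (2+k)/(2+21+k).
Set (2+k)/(23+k) > 0.89 and solve: k > (0.89·23 − 2)/(1 − 0.89) = 167.909.
The smallest integer exceeding 167.909 is 168, and checking k=168: (170)/(191) = 0.8901 > 0.89.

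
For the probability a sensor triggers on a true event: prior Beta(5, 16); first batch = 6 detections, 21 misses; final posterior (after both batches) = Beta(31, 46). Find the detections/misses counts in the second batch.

20 detections and 9 misses

Because Beta–binomial updating is additive in the counts, the combined data contributed (α_post−α_prior, β_post−β_prior) successes and failures.
Total across both batches: 31−5=26 detections, 46−16=30 misses.
Subtract the first batch: 26−6=20 detections and 30−21=9 misses.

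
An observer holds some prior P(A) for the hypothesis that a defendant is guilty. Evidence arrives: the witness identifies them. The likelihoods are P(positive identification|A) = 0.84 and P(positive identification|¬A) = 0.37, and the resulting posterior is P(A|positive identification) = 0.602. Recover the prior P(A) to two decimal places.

P(A) = 0.40

In odds form, posterior odds = prior odds × likelihood ratio, so prior odds = posterior odds ÷ LR.
Posterior odds = 0.602/(1−0.602) = 1.5126. LR = 0.84/0.37 = 2.2703.
Prior odds = 1.5126/2.2703 = 0.6663, so P(A) = 0.6663/(1+0.6663) ≈ 0.40.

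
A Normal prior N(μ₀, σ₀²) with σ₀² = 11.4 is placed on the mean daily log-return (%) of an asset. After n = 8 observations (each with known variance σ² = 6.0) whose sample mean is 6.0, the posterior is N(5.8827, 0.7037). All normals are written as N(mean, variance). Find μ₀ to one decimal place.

μ₀ = 4.1

The posterior mean is a precision-weighted average: μ_n = (τ₀μ₀ + τ_data·x̄)/(τ₀+τ_data), with τ₀=1/σ₀² and τ_data=n/σ².
Here τ₀ = 1/11.4 = 0.087719 and τ_data = 8/6.0 = 1.333333, so τ_n = 1.421052.
Rearranging for μ₀: μ₀ = (μ_n·τ_n − τ_data·x̄)/τ₀ = (5.8827·1.421052 − 1.333333·6.0) / 0.087719 = 0.359625/0.087719 ≈ 4.1.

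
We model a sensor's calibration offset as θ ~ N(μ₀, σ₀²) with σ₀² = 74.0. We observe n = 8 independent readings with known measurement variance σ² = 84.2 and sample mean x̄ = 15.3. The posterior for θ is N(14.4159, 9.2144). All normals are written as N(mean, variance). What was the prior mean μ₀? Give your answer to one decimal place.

The posterior mean is a precision-weighted average: μ_n = (τ₀μ₀ + τ_data·x̄)/(τ₀+τ_data), with τ₀=1/σ₀² and τ_data=n/σ².
Here τ₀ = 1/74.0 = 0.013514 and τ_data = 8/84.2 = 0.095012, so τ_n = 0.108526.
Rearranging for μ₀: μ₀ = (μ_n·τ_n − τ_data·x̄)/τ₀ = (14.4159·0.108526 − 0.095012·15.3) / 0.013514 = 0.110816/0.013514 ≈ 8.2.

μ₀ = 8.2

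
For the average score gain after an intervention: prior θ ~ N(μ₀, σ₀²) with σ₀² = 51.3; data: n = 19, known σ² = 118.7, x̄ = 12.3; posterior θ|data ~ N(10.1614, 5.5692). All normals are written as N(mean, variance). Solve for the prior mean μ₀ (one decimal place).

With known observation variance, the Normal–Normal posterior has precision τ_n = τ₀ + n/σ² and mean μ_n = (τ₀μ₀ + (n/σ²)x̄)/τ_n.
Here τ₀ = 1/51.3 = 0.019493 and τ_data = 19/118.7 = 0.160067, so τ_n = 0.179560.
Rearranging for μ₀: μ₀ = (μ_n·τ_n − τ_data·x̄)/τ₀ = (10.1614·0.179560 − 0.160067·12.3) / 0.019493 = -0.144243/0.019493 ≈ -7.4.

μ₀ = -7.4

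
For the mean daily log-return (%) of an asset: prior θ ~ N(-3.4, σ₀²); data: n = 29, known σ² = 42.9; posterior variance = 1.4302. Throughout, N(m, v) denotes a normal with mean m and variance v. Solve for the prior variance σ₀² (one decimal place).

σ₀² = 43.1

Posterior precision equals prior precision plus data precision: 1/σ_n² = 1/σ₀² + n/σ².
So 1/σ₀² = 1/1.4302 − 29/42.9 = 0.699203 − 0.675991 = 0.023212.
Hence σ₀² = 1/0.023212 ≈ 43.1.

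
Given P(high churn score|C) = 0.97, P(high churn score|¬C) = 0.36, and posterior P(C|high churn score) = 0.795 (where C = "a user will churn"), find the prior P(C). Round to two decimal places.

P(C) = 0.59

Bayes' rule in odds form gives O(C|E) = O(C)·[P(E|C)/P(E|¬C)], hence O(C) = O(C|E)/LR.
Posterior odds = 0.795/(1−0.795) = 3.8780. LR = 0.97/0.36 = 2.6944.
Prior odds = 3.8780/2.6944 = 1.4393, so P(C) = 1.4393/(1+1.4393) ≈ 0.59.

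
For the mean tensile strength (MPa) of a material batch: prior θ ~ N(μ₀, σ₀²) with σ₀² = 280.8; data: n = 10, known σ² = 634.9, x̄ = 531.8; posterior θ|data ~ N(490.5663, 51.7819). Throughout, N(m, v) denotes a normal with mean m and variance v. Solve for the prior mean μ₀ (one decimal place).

The posterior mean is a precision-weighted average: μ_n = (τ₀μ₀ + τ_data·x̄)/(τ₀+τ_data), with τ₀=1/σ₀² and τ_data=n/σ².
Here τ₀ = 1/280.8 = 0.003561 and τ_data = 10/634.9 = 0.015751, so τ_n = 0.019312.
Rearranging for μ₀: μ₀ = (μ_n·τ_n − τ_data·x̄)/τ₀ = (490.5663·0.019312 − 0.015751·531.8) / 0.003561 = 1.097435/0.003561 ≈ 308.2.

μ₀ = 308.2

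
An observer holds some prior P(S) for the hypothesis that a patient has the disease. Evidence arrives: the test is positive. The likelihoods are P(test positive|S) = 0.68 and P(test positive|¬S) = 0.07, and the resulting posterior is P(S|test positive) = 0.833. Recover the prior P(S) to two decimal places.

Bayes' rule in odds form gives O(S|E) = O(S)·[P(E|S)/P(E|¬S)], hence O(S) = O(S|E)/LR.
Posterior odds = 0.833/(1−0.833) = 4.9880. LR = 0.68/0.07 = 9.7143.
Prior odds = 4.9880/9.7143 = 0.5135, so P(S) = 0.5135/(1+0.5135) ≈ 0.34.

P(S) = 0.34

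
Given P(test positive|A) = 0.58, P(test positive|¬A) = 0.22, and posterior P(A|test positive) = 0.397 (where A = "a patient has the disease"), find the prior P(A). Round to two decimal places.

P(A) = 0.20

Bayes' rule in odds form gives O(A|E) = O(A)·[P(E|A)/P(E|¬A)], hence O(A) = O(A|E)/LR.
Posterior odds = 0.397/(1−0.397) = 0.6584. LR = 0.58/0.22 = 2.6364.
Prior odds = 0.6584/2.6364 = 0.2497, so P(A) = 0.2497/(1+0.2497) ≈ 0.20.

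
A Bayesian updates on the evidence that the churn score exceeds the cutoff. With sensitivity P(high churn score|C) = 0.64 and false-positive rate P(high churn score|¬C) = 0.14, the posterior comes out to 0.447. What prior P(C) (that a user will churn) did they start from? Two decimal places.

In odds form, posterior odds = prior odds × likelihood ratio, so prior odds = posterior odds ÷ LR.
Posterior odds = 0.447/(1−0.447) = 0.8083. LR = 0.64/0.14 = 4.5714.
Prior odds = 0.8083/4.5714 = 0.1768, so P(C) = 0.1768/(1+0.1768) ≈ 0.15.

P(C) = 0.15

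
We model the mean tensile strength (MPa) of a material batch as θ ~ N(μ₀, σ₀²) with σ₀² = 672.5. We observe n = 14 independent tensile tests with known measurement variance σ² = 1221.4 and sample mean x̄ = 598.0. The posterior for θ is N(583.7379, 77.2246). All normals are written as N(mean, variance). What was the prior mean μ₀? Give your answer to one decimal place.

The posterior mean is a precision-weighted average: μ_n = (τ₀μ₀ + τ_data·x̄)/(τ₀+τ_data), with τ₀=1/σ₀² and τ_data=n/σ².
Here τ₀ = 1/672.5 = 0.001487 and τ_data = 14/1221.4 = 0.011462, so τ_n = 0.012949.
Rearranging for μ₀: μ₀ = (μ_n·τ_n − τ_data·x̄)/τ₀ = (583.7379·0.012949 − 0.011462·598.0) / 0.001487 = 0.704546/0.001487 ≈ 473.8.

μ₀ = 473.8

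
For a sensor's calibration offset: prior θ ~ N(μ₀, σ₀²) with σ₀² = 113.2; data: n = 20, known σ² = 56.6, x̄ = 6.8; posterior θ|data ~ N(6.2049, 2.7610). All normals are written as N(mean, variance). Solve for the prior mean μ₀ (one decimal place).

μ₀ = -17.6

The posterior mean is a precision-weighted average: μ_n = (τ₀μ₀ + τ_data·x̄)/(τ₀+τ_data), with τ₀=1/σ₀² and τ_data=n/σ².
Here τ₀ = 1/113.2 = 0.008834 and τ_data = 20/56.6 = 0.353357, so τ_n = 0.362191.
Rearranging for μ₀: μ₀ = (μ_n·τ_n − τ_data·x̄)/τ₀ = (6.2049·0.362191 − 0.353357·6.8) / 0.008834 = -0.155469/0.008834 ≈ -17.6.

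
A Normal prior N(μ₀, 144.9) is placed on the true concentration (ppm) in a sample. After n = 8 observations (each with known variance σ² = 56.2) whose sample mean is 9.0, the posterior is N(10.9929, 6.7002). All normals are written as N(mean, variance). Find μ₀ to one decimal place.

μ₀ = 52.1

The posterior mean is a precision-weighted average: μ_n = (τ₀μ₀ + τ_data·x̄)/(τ₀+τ_data), with τ₀=1/σ₀² and τ_data=n/σ².
Here τ₀ = 1/144.9 = 0.006901 and τ_data = 8/56.2 = 0.142349, so τ_n = 0.149250.
Rearranging for μ₀: μ₀ = (μ_n·τ_n − τ_data·x̄)/τ₀ = (10.9929·0.149250 − 0.142349·9.0) / 0.006901 = 0.359549/0.006901 ≈ 52.1.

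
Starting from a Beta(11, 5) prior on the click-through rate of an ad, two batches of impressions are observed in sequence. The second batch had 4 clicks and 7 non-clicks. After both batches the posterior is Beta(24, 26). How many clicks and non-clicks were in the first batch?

9 clicks and 14 non-clicks

Sequential conjugate updates are equivalent to a single update on the pooled data, so total successes = posterior α − prior α and total failures = posterior β − prior β.
Total across both batches: 24−11=13 clicks, 26−5=21 non-clicks.
Subtract the second batch: 13−4=9 clicks and 21−7=14 non-clicks.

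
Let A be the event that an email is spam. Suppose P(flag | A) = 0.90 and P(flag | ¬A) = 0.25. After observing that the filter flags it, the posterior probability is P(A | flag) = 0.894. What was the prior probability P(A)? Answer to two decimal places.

Bayes' rule in odds form gives O(A|E) = O(A)·[P(E|A)/P(E|¬A)], hence O(A) = O(A|E)/LR.
Posterior odds = 0.894/(1−0.894) = 8.4340. LR = 0.90/0.25 = 3.6000.
Prior odds = 8.4340/3.6000 = 2.3428, so P(A) = 2.3428/(1+2.3428) ≈ 0.70.

P(A) = 0.70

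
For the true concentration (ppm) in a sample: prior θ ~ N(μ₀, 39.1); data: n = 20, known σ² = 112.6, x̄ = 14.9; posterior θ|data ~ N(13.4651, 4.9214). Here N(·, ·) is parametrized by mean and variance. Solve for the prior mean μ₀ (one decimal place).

μ₀ = 3.5

The posterior mean is a precision-weighted average: μ_n = (τ₀μ₀ + τ_data·x̄)/(τ₀+τ_data), with τ₀=1/σ₀² and τ_data=n/σ².
Here τ₀ = 1/39.1 = 0.025575 and τ_data = 20/112.6 = 0.177620, so τ_n = 0.203195.
Rearranging for μ₀: μ₀ = (μ_n·τ_n − τ_data·x̄)/τ₀ = (13.4651·0.203195 − 0.177620·14.9) / 0.025575 = 0.089503/0.025575 ≈ 3.5.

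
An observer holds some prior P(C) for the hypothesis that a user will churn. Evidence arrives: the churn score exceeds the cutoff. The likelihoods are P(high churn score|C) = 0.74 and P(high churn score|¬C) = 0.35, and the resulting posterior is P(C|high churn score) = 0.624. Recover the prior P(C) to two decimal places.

P(C) = 0.44

In odds form, posterior odds = prior odds × likelihood ratio, so prior odds = posterior odds ÷ LR.
Posterior odds = 0.624/(1−0.624) = 1.6596. LR = 0.74/0.35 = 2.1143.
Prior odds = 1.6596/2.1143 = 0.7849, so P(C) = 0.7849/(1+0.7849) ≈ 0.44.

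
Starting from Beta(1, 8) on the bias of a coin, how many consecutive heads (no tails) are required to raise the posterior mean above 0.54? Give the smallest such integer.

After k heads and 0 tails the posterior is Beta(1+k, 8), with mean (1+k)/(1+8+k).
Set (1+k)/(9+k) > 0.54 and solve: k > (0.54·9 − 1)/(1 − 0.54) = 8.391.
The smallest integer exceeding 8.391 is 9.

k = 9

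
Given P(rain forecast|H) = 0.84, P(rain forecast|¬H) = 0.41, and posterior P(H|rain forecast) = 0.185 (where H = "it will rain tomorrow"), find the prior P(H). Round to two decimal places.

Bayes' rule in odds form gives O(H|E) = O(H)·[P(E|H)/P(E|¬H)], hence O(H) = O(H|E)/LR.
Posterior odds = 0.185/(1−0.185) = 0.2270. LR = 0.84/0.41 = 2.0488.
Prior odds = 0.2270/2.0488 = 0.1108, so P(H) = 0.1108/(1+0.1108) ≈ 0.10.

P(H) = 0.10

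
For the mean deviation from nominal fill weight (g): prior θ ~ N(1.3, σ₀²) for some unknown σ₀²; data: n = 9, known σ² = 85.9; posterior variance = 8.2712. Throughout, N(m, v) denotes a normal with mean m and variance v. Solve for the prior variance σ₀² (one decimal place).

Posterior precision equals prior precision plus data precision: 1/σ_n² = 1/σ₀² + n/σ².
So 1/σ₀² = 1/8.2712 − 9/85.9 = 0.120901 − 0.104773 = 0.016128.
Hence σ₀² = 1/0.016128 ≈ 62.0.

σ₀² = 62.0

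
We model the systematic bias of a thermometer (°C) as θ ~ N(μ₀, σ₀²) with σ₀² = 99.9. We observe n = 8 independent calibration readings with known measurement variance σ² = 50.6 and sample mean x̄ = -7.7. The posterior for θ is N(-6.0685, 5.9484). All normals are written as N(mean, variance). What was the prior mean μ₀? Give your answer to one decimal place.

μ₀ = 19.7

With known observation variance, the Normal–Normal posterior has precision τ_n = τ₀ + n/σ² and mean μ_n = (τ₀μ₀ + (n/σ²)x̄)/τ_n.
Here τ₀ = 1/99.9 = 0.010010 and τ_data = 8/50.6 = 0.158103, so τ_n = 0.168113.
Rearranging for μ₀: μ₀ = (μ_n·τ_n − τ_data·x̄)/τ₀ = (-6.0685·0.168113 − 0.158103·-7.7) / 0.010010 = 0.197199/0.010010 ≈ 19.7.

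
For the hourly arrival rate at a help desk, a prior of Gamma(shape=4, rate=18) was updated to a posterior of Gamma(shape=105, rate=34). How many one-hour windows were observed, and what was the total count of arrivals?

A Gamma(α, β) prior (rate parametrization) on a Poisson rate with n observations summing to S gives posterior Gamma(α+S, β+n).
Matching: Σxᵢ = 105 − 4 = 101 and n = 34 − 18 = 16.

n = 16 one-hour windows with total 101 arrivals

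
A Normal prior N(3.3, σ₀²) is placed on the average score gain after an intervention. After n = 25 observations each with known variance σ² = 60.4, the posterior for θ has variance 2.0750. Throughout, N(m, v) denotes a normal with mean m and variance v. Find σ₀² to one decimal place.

σ₀² = 14.7

Posterior precision equals prior precision plus data precision: 1/σ_n² = 1/σ₀² + n/σ².
So 1/σ₀² = 1/2.0750 − 25/60.4 = 0.481928 − 0.413907 = 0.068021.
Hence σ₀² = 1/0.068021 ≈ 14.7.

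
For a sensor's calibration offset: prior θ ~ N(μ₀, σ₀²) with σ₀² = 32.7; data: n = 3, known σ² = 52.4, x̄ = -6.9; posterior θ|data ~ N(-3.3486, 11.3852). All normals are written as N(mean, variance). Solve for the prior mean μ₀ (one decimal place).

The posterior mean is a precision-weighted average: μ_n = (τ₀μ₀ + τ_data·x̄)/(τ₀+τ_data), with τ₀=1/σ₀² and τ_data=n/σ².
Here τ₀ = 1/32.7 = 0.030581 and τ_data = 3/52.4 = 0.057252, so τ_n = 0.087833.
Rearranging for μ₀: μ₀ = (μ_n·τ_n − τ_data·x̄)/τ₀ = (-3.3486·0.087833 − 0.057252·-6.9) / 0.030581 = 0.100921/0.030581 ≈ 3.3.

μ₀ = 3.3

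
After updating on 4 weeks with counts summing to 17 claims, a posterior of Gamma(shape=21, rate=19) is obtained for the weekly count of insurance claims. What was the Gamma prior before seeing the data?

A Gamma(α, β) prior (rate parametrization) on a Poisson rate with n observations summing to S gives posterior Gamma(α+S, β+n).
So α = 21 − 17 = 4 and β = 19 − 4 = 15.

Gamma(shape=4, rate=15)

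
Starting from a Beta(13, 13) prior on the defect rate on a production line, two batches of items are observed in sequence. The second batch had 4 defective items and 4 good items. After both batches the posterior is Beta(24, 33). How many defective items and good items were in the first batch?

Because Beta–binomial updating is additive in the counts, the combined data contributed (α_post−α_prior, β_post−β_prior) successes and failures.
Total across both batches: 24−13=11 defective items, 33−13=20 good items.
Subtract the second batch: 11−4=7 defective items and 20−4=16 good items.

7 defective items and 16 good items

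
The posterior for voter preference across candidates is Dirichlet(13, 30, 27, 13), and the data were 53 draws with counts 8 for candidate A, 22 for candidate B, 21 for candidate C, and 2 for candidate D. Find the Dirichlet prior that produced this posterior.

Dirichlet(5, 8, 6, 11)

For a Dirichlet(α) prior with multinomial counts c, the posterior is Dirichlet(α + c) componentwise.
Subtract each count from the matching posterior parameter: 13−8=5, 30−22=8, 27−21=6, 13−2=11.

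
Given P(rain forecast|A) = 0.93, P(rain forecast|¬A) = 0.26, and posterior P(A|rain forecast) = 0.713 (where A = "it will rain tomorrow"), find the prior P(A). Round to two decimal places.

P(A) = 0.41

Bayes' rule in odds form gives O(A|E) = O(A)·[P(E|A)/P(E|¬A)], hence O(A) = O(A|E)/LR.
Posterior odds = 0.713/(1−0.713) = 2.4843. LR = 0.93/0.26 = 3.5769.
Prior odds = 2.4843/3.5769 = 0.6945, so P(A) = 0.6945/(1+0.6945) ≈ 0.41.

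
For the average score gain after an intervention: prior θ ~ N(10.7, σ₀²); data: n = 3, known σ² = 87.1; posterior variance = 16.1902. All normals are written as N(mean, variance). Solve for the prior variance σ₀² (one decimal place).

σ₀² = 36.6

For the Normal–Normal model with known σ², precisions add: τ_n = τ₀ + n/σ².
So 1/σ₀² = 1/16.1902 − 3/87.1 = 0.061766 − 0.034443 = 0.027323.
Hence σ₀² = 1/0.027323 ≈ 36.6.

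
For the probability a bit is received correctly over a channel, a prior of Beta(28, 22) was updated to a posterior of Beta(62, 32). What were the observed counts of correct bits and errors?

A Beta(α, β) prior with s successes and f failures in binomial data gives a Beta(α+s, β+f) posterior.
So s = 62 − 28 = 34 and f = 32 − 22 = 10.

34 correct bits and 10 errors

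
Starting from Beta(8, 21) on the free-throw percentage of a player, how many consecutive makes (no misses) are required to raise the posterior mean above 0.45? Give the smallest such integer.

k = 10

After k makes and 0 misses the posterior is Beta(8+k, 21), with mean (8+k)/(8+21+k).
Set (8+k)/(29+k) > 0.45 and solve: k > (0.45·29 − 8)/(1 − 0.45) = 9.182.
The smallest integer exceeding 9.182 is 10.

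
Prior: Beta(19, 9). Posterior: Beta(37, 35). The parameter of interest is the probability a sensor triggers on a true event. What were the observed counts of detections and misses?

Under Beta–binomial conjugacy the posterior parameters are (a+s, b+f).
Match parameters: s=37−19=18, f=35−9=26.

18 detections and 26 misses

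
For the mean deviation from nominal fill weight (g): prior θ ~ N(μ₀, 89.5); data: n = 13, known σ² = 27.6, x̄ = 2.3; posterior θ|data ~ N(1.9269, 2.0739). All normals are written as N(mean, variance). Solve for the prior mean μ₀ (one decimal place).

μ₀ = -13.8

With known observation variance, the Normal–Normal posterior has precision τ_n = τ₀ + n/σ² and mean μ_n = (τ₀μ₀ + (n/σ²)x̄)/τ_n.
Here τ₀ = 1/89.5 = 0.011173 and τ_data = 13/27.6 = 0.471014, so τ_n = 0.482187.
Rearranging for μ₀: μ₀ = (μ_n·τ_n − τ_data·x̄)/τ₀ = (1.9269·0.482187 − 0.471014·2.3) / 0.011173 = -0.154206/0.011173 ≈ -13.8.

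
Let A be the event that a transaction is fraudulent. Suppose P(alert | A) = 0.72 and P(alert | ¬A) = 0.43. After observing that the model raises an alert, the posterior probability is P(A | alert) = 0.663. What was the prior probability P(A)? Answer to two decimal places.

P(A) = 0.54

In odds form, posterior odds = prior odds × likelihood ratio, so prior odds = posterior odds ÷ LR.
Posterior odds = 0.663/(1−0.663) = 1.9674. LR = 0.72/0.43 = 1.6744.
Prior odds = 1.9674/1.6744 = 1.1750, so P(A) = 1.1750/(1+1.1750) ≈ 0.54.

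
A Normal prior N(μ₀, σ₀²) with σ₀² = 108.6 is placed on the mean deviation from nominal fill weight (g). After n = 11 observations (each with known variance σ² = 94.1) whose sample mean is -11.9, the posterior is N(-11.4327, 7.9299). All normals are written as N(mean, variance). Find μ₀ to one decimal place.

μ₀ = -5.5

The posterior mean is a precision-weighted average: μ_n = (τ₀μ₀ + τ_data·x̄)/(τ₀+τ_data), with τ₀=1/σ₀² and τ_data=n/σ².
Here τ₀ = 1/108.6 = 0.009208 and τ_data = 11/94.1 = 0.116897, so τ_n = 0.126105.
Rearranging for μ₀: μ₀ = (μ_n·τ_n − τ_data·x̄)/τ₀ = (-11.4327·0.126105 − 0.116897·-11.9) / 0.009208 = -0.050646/0.009208 ≈ -5.5.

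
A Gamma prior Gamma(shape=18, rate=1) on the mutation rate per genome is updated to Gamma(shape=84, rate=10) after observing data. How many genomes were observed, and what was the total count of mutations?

n = 9 genomes with total 66 mutations

Gamma–Poisson conjugacy: posterior shape = α + Σxᵢ, posterior rate = β + n.
Matching: Σxᵢ = 84 − 18 = 66 and n = 10 − 1 = 9.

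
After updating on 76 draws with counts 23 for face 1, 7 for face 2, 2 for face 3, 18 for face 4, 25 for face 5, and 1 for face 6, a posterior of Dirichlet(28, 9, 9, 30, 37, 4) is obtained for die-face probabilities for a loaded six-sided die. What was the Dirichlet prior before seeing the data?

For a Dirichlet(α) prior with multinomial counts c, the posterior is Dirichlet(α + c) componentwise.
Subtract each count from the matching posterior parameter: 28−23=5, 9−7=2, 9−2=7, 30−18=12, 37−25=12, 4−1=3.

Dirichlet(5, 2, 7, 12, 12, 3)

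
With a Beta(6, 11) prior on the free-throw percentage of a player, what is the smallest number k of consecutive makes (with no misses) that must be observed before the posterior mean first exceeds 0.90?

After k makes and 0 misses the posterior is Beta(6+k, 11), with mean (6+k)/(6+11+k).
Set (6+k)/(17+k) > 0.90 and solve: k > (0.90·17 − 6)/(1 − 0.90) = 93.000.
The smallest integer exceeding 93.000 is 94, and checking k=94: (100)/(111) = 0.9009 > 0.90.

k = 94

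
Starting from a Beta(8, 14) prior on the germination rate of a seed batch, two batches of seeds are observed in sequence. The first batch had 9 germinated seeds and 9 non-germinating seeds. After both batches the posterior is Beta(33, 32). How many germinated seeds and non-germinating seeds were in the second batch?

16 germinated seeds and 9 non-germinating seeds

Because Beta–binomial updating is additive in the counts, the combined data contributed (α_post−α_prior, β_post−β_prior) successes and failures.
Total across both batches: 33−8=25 germinated seeds, 32−14=18 non-germinating seeds.
Subtract the first batch: 25−9=16 germinated seeds and 18−9=9 non-germinating seeds.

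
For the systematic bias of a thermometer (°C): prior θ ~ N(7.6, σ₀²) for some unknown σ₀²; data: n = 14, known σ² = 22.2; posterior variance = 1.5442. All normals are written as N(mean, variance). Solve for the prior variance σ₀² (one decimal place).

For the Normal–Normal model with known σ², precisions add: τ_n = τ₀ + n/σ².
So 1/σ₀² = 1/1.5442 − 14/22.2 = 0.647585 − 0.630631 = 0.016954.
Hence σ₀² = 1/0.016954 ≈ 59.0.

σ₀² = 59.0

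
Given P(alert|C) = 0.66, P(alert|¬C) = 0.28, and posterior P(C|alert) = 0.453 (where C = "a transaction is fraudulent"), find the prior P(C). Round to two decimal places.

P(C) = 0.26

In odds form, posterior odds = prior odds × likelihood ratio, so prior odds = posterior odds ÷ LR.
Posterior odds = 0.453/(1−0.453) = 0.8282. LR = 0.66/0.28 = 2.3571.
Prior odds = 0.8282/2.3571 = 0.3514, so P(C) = 0.3514/(1+0.3514) ≈ 0.26.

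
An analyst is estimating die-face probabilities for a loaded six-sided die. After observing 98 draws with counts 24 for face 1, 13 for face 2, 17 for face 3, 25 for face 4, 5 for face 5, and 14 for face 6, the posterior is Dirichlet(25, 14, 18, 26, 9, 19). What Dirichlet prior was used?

For a Dirichlet(α) prior with multinomial counts c, the posterior is Dirichlet(α + c) componentwise.
Subtract each count from the matching posterior parameter: 25−24=1, 14−13=1, 18−17=1, 26−25=1, 9−5=4, 19−14=5.

Dirichlet(1, 1, 1, 1, 4, 5)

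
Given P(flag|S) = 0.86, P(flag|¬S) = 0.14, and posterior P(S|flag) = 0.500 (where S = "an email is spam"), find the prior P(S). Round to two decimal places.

P(S) = 0.14

Bayes' rule in odds form gives O(S|E) = O(S)·[P(E|S)/P(E|¬S)], hence O(S) = O(S|E)/LR.
Posterior odds = 0.500/(1−0.500) = 1.0000. LR = 0.86/0.14 = 6.1429.
Prior odds = 1.0000/6.1429 = 0.1628, so P(S) = 0.1628/(1+0.1628) ≈ 0.14.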